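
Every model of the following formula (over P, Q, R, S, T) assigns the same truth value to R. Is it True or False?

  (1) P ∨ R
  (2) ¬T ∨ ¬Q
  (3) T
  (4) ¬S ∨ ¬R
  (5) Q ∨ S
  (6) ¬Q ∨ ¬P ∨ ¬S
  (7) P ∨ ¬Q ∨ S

Suppose R = True.
From the singleton clause (T), T = True.
From the singleton clause (¬Q), Q = False.
From the singleton clause (¬S), S = False.
That conflicts with the unit clause (S).
So every satisfying assignment has R = False.

False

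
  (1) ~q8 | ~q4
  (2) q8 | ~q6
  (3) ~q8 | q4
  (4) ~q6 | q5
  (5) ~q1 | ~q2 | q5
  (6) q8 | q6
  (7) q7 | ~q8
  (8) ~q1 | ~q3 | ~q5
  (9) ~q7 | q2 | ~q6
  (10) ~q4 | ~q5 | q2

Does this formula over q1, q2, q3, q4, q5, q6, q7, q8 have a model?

Try q8 = 0.
Unit clause (~q6) forces q6 = 0.
But (q6) is also a unit clause — contradiction.
Backtrack on q8: now try q8 = 1.
Unit clause (~q4) forces q4 = 0.
But (q4) is also a unit clause — contradiction.
Both values of q8 lead to a conflict.
No assignment satisfies every clause.

No, unsatisfiable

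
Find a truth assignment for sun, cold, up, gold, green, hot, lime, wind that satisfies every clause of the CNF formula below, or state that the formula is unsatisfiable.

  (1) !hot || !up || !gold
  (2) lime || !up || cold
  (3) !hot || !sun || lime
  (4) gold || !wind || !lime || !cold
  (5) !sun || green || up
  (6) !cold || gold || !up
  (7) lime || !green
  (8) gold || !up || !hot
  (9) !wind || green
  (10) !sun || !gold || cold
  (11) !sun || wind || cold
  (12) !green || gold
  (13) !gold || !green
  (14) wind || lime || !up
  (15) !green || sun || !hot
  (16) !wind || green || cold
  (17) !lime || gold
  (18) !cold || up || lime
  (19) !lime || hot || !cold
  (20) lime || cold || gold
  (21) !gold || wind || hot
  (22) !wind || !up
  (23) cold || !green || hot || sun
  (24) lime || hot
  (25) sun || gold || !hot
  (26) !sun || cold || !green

Branch on lime: set lime = true.
From the singleton clause (gold), gold = true.
From the singleton clause (!green), green = false.
From the singleton clause (!wind), wind = false.
From the singleton clause (hot), hot = true.
From the singleton clause (!up), up = false.
From the singleton clause (!sun), sun = false.
No clause remains; cold is free.

sun ↦ false,  cold ↦ true,  up ↦ false,  gold ↦ true,  green ↦ false,  hot ↦ true,  lime ↦ true,  wind ↦ false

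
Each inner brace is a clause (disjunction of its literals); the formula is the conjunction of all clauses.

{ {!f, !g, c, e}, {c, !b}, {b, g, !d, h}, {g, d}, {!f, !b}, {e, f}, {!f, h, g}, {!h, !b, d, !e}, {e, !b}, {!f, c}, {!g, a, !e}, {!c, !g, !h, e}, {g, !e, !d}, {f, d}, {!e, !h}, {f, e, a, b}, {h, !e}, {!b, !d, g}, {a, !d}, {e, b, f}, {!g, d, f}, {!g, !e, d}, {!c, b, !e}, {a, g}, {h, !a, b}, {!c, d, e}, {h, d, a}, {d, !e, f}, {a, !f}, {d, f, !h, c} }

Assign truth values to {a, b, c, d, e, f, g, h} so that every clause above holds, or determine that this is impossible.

Case c = true:
Case g = false:
Unit clause (d) forces d = true.
Unit clause (!e) forces e = false.
Unit clause (f) forces f = true.
Unit clause (!b) forces b = false.
Unit clause (h) forces h = true.
Unit clause (a) forces a = true.
All clauses are satisfied.

a ↦ true,  b ↦ false,  c ↦ true,  d ↦ true,  e ↦ false,  f ↦ true,  g ↦ false,  h ↦ true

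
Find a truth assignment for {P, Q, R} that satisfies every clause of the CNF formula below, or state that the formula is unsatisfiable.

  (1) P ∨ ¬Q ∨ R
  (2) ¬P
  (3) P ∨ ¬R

The clause (¬P) is unit, so P = False.
The clause (¬R) is unit, so R = False.
The clause (¬Q) is unit, so Q = False.
This assignment satisfies each clause.

P: False; Q: False; R: False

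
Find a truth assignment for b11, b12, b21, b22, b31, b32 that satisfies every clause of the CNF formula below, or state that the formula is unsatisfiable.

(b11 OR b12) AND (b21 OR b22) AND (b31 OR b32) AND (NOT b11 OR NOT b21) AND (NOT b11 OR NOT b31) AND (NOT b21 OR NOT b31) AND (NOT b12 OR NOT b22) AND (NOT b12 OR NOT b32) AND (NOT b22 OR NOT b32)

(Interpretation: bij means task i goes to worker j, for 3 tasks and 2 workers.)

Try b11 = true.
(NOT b21) alone gives b21 = false.
(b22) alone gives b22 = true.
(NOT b31) alone gives b31 = false.
(b32) alone gives b32 = true.
That conflicts with the unit clause (NOT b32).
So b11 must be the other value — set b11 = false.
(b12) alone gives b12 = true.
(NOT b22) alone gives b22 = false.
(b21) alone gives b21 = true.
(NOT b31) alone gives b31 = false.
(b32) alone gives b32 = true.
That conflicts with the unit clause (NOT b32).
Both values of b11 lead to a conflict.

UNSATISFIABLE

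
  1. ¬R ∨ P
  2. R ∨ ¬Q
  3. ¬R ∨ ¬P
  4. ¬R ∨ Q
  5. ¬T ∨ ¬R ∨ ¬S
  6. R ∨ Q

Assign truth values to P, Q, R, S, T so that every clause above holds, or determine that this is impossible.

Case R = False:
The clause (¬Q) is unit, so Q = False.
But (Q) is also a unit clause — contradiction.
Backtrack on R: now try R = True.
The clause (P) is unit, so P = True.
But (¬P) is also a unit clause — contradiction.
Either choice for R ends in contradiction.

UNSATISFIABLE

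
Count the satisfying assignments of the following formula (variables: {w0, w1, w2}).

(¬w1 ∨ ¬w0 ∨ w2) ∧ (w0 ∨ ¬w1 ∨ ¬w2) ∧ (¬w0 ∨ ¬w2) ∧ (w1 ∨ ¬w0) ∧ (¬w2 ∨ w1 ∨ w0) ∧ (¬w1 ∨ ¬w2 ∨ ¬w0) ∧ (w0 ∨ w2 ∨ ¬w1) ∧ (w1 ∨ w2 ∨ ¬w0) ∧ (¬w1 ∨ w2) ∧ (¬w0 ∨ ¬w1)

1

There are 2^3 = 8 truth assignments over (w0, w1, w2).
Check each against the 10 clauses (columns in the order w0, w1, w2):
  F F F  ✓ satisfies all
  F F T  ✗ fails (¬w2 ∨ w1 ∨ w0)
  F T F  ✗ fails (w0 ∨ w2 ∨ ¬w1)
  F T T  ✗ fails (w0 ∨ ¬w1 ∨ ¬w2)
  T F F  ✗ fails (w1 ∨ ¬w0)
  T F T  ✗ fails (¬w0 ∨ ¬w2)
  T T F  ✗ fails (¬w1 ∨ ¬w0 ∨ w2)
  T T T  ✗ fails (¬w0 ∨ ¬w2)
1 of the 8 rows is a model.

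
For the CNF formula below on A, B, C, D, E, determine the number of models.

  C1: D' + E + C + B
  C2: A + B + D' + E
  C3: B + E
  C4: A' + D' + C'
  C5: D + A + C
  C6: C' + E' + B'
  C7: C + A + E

14

There are 2^5 = 32 truth assignments over (A, B, C, D, E).
Split on B. With B = 1, the clauses containing B are satisfied and B' drops from the rest; 8 of the 2^4 = 16 assignments to the other variables satisfy what remains.
With B = 0, by the same count on the reduced clause set, 6 assignments work.
(One model: A=F, B=F, C=F, D=T, E=T.)
Total: 8 + 6 = 14.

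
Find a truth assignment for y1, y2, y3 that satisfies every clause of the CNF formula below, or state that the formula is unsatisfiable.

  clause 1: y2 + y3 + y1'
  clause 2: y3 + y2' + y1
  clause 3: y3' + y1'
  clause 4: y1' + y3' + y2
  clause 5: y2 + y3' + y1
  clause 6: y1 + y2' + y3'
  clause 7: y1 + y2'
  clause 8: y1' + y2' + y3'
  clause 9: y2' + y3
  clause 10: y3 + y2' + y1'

y1 ↦ 0, y2 ↦ 0, y3 ↦ 0

Suppose y3 = 0.
The clause (y2') is unit, so y2 = 0.
The clause (y1') is unit, so y1 = 0.
This assignment satisfies each clause.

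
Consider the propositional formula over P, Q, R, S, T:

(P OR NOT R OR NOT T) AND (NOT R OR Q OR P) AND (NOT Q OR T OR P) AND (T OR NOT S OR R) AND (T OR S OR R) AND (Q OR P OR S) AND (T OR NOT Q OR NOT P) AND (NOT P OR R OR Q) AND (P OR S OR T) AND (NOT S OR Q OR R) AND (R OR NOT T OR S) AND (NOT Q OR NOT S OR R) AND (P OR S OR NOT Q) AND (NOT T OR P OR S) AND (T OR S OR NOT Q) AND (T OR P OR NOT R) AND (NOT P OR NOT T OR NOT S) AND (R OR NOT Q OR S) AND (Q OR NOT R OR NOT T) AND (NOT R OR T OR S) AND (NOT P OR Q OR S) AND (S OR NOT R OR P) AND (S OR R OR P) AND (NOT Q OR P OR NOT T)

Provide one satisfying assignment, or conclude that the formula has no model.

P ↦ true, Q ↦ false, R ↦ true, S ↦ true, T ↦ false

Branch on P: set P = true.
Branch on T: set T = false.
(NOT Q) alone gives Q = false.
(R) alone gives R = true.
(S) alone gives S = true.
All clauses are satisfied.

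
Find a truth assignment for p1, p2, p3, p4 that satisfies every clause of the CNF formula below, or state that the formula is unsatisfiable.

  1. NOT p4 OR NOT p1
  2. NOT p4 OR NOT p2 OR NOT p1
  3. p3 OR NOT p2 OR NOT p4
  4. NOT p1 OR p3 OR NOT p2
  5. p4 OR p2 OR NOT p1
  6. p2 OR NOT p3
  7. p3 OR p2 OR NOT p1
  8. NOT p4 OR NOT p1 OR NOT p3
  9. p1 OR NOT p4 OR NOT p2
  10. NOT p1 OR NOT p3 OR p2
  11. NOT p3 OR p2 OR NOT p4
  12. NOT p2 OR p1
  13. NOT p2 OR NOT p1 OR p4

p1 ↦ false; p2 ↦ false; p3 ↦ false; p4 ↦ false

Suppose p4 = false.
Suppose p2 = false.
From the singleton clause (NOT p1), p1 = false.
From the singleton clause (NOT p3), p3 = false.
This assignment satisfies each clause.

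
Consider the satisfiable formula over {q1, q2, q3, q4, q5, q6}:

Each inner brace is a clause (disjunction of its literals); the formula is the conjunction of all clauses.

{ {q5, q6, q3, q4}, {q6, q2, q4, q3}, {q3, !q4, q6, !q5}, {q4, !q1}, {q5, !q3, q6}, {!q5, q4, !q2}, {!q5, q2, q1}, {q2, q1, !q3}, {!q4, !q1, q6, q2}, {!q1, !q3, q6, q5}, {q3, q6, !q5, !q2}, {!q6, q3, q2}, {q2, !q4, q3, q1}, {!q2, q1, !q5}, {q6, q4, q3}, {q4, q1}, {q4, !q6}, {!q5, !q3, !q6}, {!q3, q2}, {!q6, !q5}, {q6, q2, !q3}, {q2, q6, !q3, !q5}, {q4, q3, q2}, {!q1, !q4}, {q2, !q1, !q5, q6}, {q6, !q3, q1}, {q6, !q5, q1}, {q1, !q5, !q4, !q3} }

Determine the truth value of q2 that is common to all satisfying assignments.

True

Suppose q2 = false.
The clause (!q3) is unit, so q3 = false.
The clause (!q6) is unit, so q6 = false.
The clause (q4) is unit, so q4 = true.
The clause (!q5) is unit, so q5 = false.
The clause (!q1) is unit, so q1 = false.
That conflicts with the unit clause (q1).
So every satisfying assignment has q2 = True.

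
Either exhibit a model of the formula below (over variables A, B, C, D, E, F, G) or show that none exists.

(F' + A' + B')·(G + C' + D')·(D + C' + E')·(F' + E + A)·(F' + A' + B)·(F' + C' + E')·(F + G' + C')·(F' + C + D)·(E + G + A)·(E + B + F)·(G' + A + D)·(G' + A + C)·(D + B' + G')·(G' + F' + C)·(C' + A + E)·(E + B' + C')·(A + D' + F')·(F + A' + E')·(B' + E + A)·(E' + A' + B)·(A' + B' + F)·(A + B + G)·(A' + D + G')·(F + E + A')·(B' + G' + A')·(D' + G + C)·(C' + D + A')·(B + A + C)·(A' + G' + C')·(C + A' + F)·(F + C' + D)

Branch on F: set F = 0.
Branch on G: set G = 0.
Branch on C: set C = 0.
From the singleton clause (D'), D = 0.
From the singleton clause (A'), A = 0.
From the singleton clause (E), E = 1.
From the singleton clause (B), B = 1.
This assignment satisfies each clause.

A ↦ 0,  B ↦ 1,  C ↦ 0,  D ↦ 0,  E ↦ 1,  F ↦ 0,  G ↦ 0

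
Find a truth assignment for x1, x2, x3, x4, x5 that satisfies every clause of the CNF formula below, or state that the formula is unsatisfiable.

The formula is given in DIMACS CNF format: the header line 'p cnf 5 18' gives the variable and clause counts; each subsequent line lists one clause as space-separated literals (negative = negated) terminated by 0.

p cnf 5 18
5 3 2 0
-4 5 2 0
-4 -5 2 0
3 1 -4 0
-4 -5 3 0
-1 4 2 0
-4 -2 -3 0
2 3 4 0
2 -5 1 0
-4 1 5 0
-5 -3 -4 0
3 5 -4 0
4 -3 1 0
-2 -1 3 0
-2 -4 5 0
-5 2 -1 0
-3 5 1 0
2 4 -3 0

Try x5 = False.
Try x3 = False.
From the singleton clause (x2), x2 = True.
From the singleton clause (¬x4), x4 = False.
From the singleton clause (¬x1), x1 = False.
Every clause now holds.

x1: False, x2: True, x3: False, x4: False, x5: False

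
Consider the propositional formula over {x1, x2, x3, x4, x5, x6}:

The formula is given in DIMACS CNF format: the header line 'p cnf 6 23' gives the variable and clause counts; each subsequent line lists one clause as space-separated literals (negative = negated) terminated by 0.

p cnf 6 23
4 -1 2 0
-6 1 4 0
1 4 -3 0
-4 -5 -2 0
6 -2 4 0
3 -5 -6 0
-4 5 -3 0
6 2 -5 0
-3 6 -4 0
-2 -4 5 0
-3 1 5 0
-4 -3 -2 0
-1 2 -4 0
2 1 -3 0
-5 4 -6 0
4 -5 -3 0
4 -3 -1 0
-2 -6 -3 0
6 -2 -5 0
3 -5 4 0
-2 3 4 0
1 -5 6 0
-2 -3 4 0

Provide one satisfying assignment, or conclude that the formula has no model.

Try x4 = True.
Try x5 = False.
From the singleton clause (¬x3), x3 = False.
From the singleton clause (¬x2), x2 = False.
From the singleton clause (¬x1), x1 = False.
No clause remains; x6 is free.

x1 ↦ False,  x2 ↦ False,  x3 ↦ False,  x4 ↦ True,  x5 ↦ False,  x6 ↦ False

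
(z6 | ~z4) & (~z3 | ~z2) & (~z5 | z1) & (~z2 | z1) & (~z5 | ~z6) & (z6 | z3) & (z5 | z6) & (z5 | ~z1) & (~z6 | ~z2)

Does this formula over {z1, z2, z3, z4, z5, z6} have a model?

Try z6 = 0.
Unit clause (~z4) forces z4 = 0.
Unit clause (z3) forces z3 = 1.
Unit clause (~z2) forces z2 = 0.
Unit clause (z5) forces z5 = 1.
Unit clause (z1) forces z1 = 1.
Every clause now holds.
A satisfying assignment: z1 ↦ 1, z2 ↦ 0, z3 ↦ 1, z4 ↦ 0, z5 ↦ 1, z6 ↦ 0.

Satisfiable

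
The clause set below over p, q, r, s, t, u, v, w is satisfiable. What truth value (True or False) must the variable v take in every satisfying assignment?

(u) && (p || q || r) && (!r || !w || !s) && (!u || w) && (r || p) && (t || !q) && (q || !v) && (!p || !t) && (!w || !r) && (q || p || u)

Suppose v = true.
From the singleton clause (u), u = true.
From the singleton clause (w), w = true.
From the singleton clause (q), q = true.
From the singleton clause (t), t = true.
From the singleton clause (!p), p = false.
From the singleton clause (r), r = true.
Now (!r) is unsatisfied and unit — conflict.
So every satisfying assignment has v = False.

False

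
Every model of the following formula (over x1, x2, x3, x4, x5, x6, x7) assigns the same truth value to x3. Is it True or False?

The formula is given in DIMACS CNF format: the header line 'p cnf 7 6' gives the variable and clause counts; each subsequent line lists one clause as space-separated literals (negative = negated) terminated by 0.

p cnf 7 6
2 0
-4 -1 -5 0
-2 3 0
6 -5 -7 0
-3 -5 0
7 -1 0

True

Suppose x3 = False.
Unit clause (x2) forces x2 = True.
But (¬x2) is also a unit clause — contradiction.
So every satisfying assignment has x3 = True.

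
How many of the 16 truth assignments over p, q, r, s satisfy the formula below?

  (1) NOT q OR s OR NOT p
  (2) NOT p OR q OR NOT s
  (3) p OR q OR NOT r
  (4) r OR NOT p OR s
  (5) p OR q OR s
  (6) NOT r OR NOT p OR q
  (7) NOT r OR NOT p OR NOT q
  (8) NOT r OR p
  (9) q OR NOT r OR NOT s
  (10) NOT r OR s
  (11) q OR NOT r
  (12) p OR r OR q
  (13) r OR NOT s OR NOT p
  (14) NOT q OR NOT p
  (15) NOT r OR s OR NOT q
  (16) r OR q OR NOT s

2

There are 2^4 = 16 truth assignments over (p, q, r, s).
Check each against the 16 clauses (columns in the order p, q, r, s):
  F F F F  ✗ fails (p OR q OR s)
  F F F T  ✗ fails (p OR r OR q)
  F F T F  ✗ fails (p OR q OR NOT r)
  F F T T  ✗ fails (p OR q OR NOT r)
  F T F F  ✓ satisfies all
  F T F T  ✓ satisfies all
  F T T F  ✗ fails (NOT r OR p)
  F T T T  ✗ fails (NOT r OR p)
  T F F F  ✗ fails (r OR NOT p OR s)
  T F F T  ✗ fails (NOT p OR q OR NOT s)
  T F T F  ✗ fails (NOT r OR NOT p OR q)
  T F T T  ✗ fails (NOT p OR q OR NOT s)
  T T F F  ✗ fails (NOT q OR s OR NOT p)
  T T F T  ✗ fails (r OR NOT s OR NOT p)
  T T T F  ✗ fails (NOT q OR s OR NOT p)
  T T T T  ✗ fails (NOT r OR NOT p OR NOT q)
2 of the 16 rows are models.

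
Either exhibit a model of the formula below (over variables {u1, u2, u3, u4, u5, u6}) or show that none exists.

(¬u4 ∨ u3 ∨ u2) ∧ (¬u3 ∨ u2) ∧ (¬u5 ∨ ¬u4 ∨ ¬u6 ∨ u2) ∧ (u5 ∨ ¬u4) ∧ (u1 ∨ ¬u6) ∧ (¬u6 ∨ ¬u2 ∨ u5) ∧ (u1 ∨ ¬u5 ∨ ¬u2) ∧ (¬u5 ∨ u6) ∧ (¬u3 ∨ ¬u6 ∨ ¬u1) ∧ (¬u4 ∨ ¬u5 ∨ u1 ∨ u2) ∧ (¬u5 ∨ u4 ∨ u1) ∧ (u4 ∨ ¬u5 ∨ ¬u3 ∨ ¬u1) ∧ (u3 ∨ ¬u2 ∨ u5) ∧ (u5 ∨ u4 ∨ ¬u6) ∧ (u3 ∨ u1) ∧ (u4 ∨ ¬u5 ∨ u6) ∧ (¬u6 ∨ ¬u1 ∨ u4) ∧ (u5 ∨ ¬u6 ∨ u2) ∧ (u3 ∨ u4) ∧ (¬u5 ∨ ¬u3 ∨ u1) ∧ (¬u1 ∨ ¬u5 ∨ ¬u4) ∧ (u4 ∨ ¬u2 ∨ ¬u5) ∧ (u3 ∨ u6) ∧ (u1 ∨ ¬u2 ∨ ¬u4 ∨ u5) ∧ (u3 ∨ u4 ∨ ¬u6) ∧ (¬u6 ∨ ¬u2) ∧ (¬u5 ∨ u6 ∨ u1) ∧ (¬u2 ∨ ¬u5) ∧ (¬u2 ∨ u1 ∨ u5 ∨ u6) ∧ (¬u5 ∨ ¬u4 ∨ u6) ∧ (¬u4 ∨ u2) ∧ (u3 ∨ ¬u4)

Try u3 = True.
From the singleton clause (u2), u2 = True.
From the singleton clause (¬u6), u6 = False.
From the singleton clause (¬u5), u5 = False.
From the singleton clause (¬u4), u4 = False.
From the singleton clause (u1), u1 = True.
This assignment satisfies each clause.

u1: True,  u2: True,  u3: True,  u4: False,  u5: False,  u6: False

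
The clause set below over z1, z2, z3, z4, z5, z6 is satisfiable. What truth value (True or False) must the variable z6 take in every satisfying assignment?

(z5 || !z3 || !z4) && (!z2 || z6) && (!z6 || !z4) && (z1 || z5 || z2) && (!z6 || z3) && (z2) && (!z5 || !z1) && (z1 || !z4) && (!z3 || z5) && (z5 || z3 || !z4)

Suppose z6 = false.
From the singleton clause (!z2), z2 = false.
That conflicts with the unit clause (z2).
So every satisfying assignment has z6 = True.

True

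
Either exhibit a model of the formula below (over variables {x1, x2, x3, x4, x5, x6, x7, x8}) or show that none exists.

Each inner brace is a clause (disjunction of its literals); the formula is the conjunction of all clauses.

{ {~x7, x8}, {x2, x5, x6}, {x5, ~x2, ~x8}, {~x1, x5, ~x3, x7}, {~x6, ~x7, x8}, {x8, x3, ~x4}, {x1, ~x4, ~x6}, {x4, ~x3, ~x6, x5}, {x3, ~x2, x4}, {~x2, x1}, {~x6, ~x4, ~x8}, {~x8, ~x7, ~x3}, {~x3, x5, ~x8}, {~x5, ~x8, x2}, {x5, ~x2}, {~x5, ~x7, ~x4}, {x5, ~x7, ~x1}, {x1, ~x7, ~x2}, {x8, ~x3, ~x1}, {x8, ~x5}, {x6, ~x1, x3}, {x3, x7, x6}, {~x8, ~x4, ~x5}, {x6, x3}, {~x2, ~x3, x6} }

Try x7 = 0.
Try x2 = 0.
Try x5 = 0.
(x6) alone gives x6 = 1.
Try x1 = 1.
(~x3) alone gives x3 = 0.
Try x8 = 0.
(~x4) alone gives x4 = 0.
Every clause now holds.

x1=1,  x2=0,  x3=0,  x4=0,  x5=0,  x6=1,  x7=0,  x8=0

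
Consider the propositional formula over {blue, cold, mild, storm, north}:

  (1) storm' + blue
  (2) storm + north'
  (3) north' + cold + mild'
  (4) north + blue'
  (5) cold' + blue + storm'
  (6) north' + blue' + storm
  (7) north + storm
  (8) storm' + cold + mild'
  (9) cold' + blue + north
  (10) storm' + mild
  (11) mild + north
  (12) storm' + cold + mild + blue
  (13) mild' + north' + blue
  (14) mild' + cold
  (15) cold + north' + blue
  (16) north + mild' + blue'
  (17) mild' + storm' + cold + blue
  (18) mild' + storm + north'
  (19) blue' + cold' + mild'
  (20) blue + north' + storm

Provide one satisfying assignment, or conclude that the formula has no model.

UNSATISFIABLE

Suppose storm = 0.
The clause (north') is unit, so north = 0.
Now (north) is unsatisfied and unit — conflict.
Backtrack on storm: now try storm = 1.
The clause (blue) is unit, so blue = 1.
The clause (north) is unit, so north = 1.
The clause (mild) is unit, so mild = 1.
The clause (cold) is unit, so cold = 1.
Now (cold') is unsatisfied and unit — conflict.
Neither storm = 1 nor storm = 0 works.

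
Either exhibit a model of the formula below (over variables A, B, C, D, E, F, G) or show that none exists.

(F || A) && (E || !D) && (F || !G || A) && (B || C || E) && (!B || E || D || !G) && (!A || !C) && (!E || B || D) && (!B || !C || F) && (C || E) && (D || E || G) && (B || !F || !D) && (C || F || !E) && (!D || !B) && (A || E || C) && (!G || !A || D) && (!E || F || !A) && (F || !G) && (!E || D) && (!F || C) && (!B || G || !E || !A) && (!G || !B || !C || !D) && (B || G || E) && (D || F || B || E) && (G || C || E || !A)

A ↦ false, B ↦ false, C ↦ true, D ↦ false, E ↦ false, F ↦ true, G ↦ true

Try F = true.
From the singleton clause (C), C = true.
From the singleton clause (!A), A = false.
Try E = false.
From the singleton clause (!D), D = false.
From the singleton clause (G), G = true.
From the singleton clause (!B), B = false.
All clauses are satisfied.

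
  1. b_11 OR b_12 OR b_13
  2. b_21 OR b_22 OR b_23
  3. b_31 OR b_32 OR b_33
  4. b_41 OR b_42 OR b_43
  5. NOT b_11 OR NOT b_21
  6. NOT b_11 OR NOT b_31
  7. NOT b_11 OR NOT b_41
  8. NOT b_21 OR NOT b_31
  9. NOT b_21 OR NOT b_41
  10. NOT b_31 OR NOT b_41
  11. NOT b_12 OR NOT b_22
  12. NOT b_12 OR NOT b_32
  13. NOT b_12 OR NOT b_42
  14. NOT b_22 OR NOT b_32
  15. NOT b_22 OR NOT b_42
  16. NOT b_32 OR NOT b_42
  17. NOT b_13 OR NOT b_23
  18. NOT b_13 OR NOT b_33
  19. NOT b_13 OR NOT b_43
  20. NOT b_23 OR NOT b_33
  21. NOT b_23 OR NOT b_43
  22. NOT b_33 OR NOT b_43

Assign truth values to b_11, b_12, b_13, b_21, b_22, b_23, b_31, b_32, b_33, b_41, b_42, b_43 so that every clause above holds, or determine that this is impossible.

Try b_11 = false.
Try b_12 = true.
Unit clause (NOT b_22) forces b_22 = false.
Unit clause (NOT b_32) forces b_32 = false.
Unit clause (NOT b_42) forces b_42 = false.
Try b_21 = true.
Unit clause (NOT b_31) forces b_31 = false.
Unit clause (b_33) forces b_33 = true.
Unit clause (NOT b_41) forces b_41 = false.
Unit clause (b_43) forces b_43 = true.
Now (NOT b_43) is unsatisfied and unit — conflict.
Backtrack on b_21: now try b_21 = false.
Unit clause (b_23) forces b_23 = true.
Unit clause (NOT b_13) forces b_13 = false.
Unit clause (NOT b_33) forces b_33 = false.
Unit clause (b_31) forces b_31 = true.
Unit clause (NOT b_41) forces b_41 = false.
Unit clause (b_43) forces b_43 = true.
Now (NOT b_43) is unsatisfied and unit — conflict.
Either choice for b_21 ends in contradiction.
Backtrack on b_12: now try b_12 = false.
Unit clause (b_13) forces b_13 = true.
Unit clause (NOT b_23) forces b_23 = false.
Unit clause (NOT b_33) forces b_33 = false.
Unit clause (NOT b_43) forces b_43 = false.
Try b_21 = true.
Unit clause (NOT b_31) forces b_31 = false.
Unit clause (b_32) forces b_32 = true.
Unit clause (NOT b_41) forces b_41 = false.
Unit clause (b_42) forces b_42 = true.
Now (NOT b_42) is unsatisfied and unit — conflict.
Backtrack on b_21: now try b_21 = false.
Unit clause (b_22) forces b_22 = true.
Unit clause (NOT b_32) forces b_32 = false.
Unit clause (b_31) forces b_31 = true.
Unit clause (NOT b_41) forces b_41 = false.
Unit clause (b_42) forces b_42 = true.
Now (NOT b_42) is unsatisfied and unit — conflict.
Either choice for b_21 ends in contradiction.
Either choice for b_12 ends in contradiction.
Backtrack on b_11: now try b_11 = true.
Unit clause (NOT b_21) forces b_21 = false.
Unit clause (NOT b_31) forces b_31 = false.
Unit clause (NOT b_41) forces b_41 = false.
Try b_22 = true.
Unit clause (NOT b_12) forces b_12 = false.
Unit clause (NOT b_32) forces b_32 = false.
Unit clause (b_33) forces b_33 = true.
Unit clause (NOT b_42) forces b_42 = false.
Unit clause (b_43) forces b_43 = true.
Now (NOT b_43) is unsatisfied and unit — conflict.
Backtrack on b_22: now try b_22 = false.
Unit clause (b_23) forces b_23 = true.
Unit clause (NOT b_13) forces b_13 = false.
Unit clause (NOT b_33) forces b_33 = false.
Unit clause (b_32) forces b_32 = true.
Unit clause (NOT b_12) forces b_12 = false.
Unit clause (NOT b_42) forces b_42 = false.
Unit clause (b_43) forces b_43 = true.
Now (NOT b_43) is unsatisfied and unit — conflict.
Either choice for b_22 ends in contradiction.
Either choice for b_11 ends in contradiction.

UNSATISFIABLE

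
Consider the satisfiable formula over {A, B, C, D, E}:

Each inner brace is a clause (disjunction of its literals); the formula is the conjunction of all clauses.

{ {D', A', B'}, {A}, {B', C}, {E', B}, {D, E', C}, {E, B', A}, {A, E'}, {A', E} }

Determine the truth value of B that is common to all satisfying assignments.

Suppose B = 0.
From the singleton clause (A), A = 1.
From the singleton clause (E'), E = 0.
But (E) is also a unit clause — contradiction.
So every satisfying assignment has B = True.

True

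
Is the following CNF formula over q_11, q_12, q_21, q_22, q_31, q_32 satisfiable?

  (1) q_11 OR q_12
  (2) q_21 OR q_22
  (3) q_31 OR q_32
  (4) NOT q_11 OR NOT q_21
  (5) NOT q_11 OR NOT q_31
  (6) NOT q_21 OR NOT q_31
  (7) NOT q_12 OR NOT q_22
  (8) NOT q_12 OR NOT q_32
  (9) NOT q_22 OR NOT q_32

Unsatisfiable

Suppose q_11 = true.
(NOT q_21) alone gives q_21 = false.
(q_22) alone gives q_22 = true.
(NOT q_31) alone gives q_31 = false.
(q_32) alone gives q_32 = true.
But (NOT q_32) is also a unit clause — contradiction.
Undo q_11 and try q_11 = false.
(q_12) alone gives q_12 = true.
(NOT q_22) alone gives q_22 = false.
(q_21) alone gives q_21 = true.
(NOT q_31) alone gives q_31 = false.
(q_32) alone gives q_32 = true.
But (NOT q_32) is also a unit clause — contradiction.
Both values of q_11 lead to a conflict.
No assignment satisfies every clause.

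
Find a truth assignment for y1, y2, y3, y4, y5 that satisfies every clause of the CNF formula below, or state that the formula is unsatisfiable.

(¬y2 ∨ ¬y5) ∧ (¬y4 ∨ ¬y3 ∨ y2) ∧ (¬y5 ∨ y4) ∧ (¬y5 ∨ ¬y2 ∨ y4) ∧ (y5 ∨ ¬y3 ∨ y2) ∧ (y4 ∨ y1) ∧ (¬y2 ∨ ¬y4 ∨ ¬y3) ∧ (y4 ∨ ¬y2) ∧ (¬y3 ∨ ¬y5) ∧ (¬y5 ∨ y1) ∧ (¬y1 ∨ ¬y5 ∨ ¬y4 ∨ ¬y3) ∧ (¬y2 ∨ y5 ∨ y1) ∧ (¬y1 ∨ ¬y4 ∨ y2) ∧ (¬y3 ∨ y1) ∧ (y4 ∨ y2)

Branch on y2: set y2 = False.
The clause (y4) is unit, so y4 = True.
The clause (¬y3) is unit, so y3 = False.
The clause (¬y1) is unit, so y1 = False.
The clause (¬y5) is unit, so y5 = False.
Every clause now holds.

y1: False, y2: False, y3: False, y4: True, y5: False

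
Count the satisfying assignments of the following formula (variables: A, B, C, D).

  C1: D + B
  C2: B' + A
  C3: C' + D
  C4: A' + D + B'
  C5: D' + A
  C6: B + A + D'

4

There are 2^4 = 16 truth assignments over (A, B, C, D).
Check each against the 6 clauses (columns in the order A, B, C, D):
  F F F F  ✗ fails (D + B)
  F F F T  ✗ fails (D' + A)
  F F T F  ✗ fails (D + B)
  F F T T  ✗ fails (D' + A)
  F T F F  ✗ fails (B' + A)
  F T F T  ✗ fails (B' + A)
  F T T F  ✗ fails (B' + A)
  F T T T  ✗ fails (B' + A)
  T F F F  ✗ fails (D + B)
  T F F T  ✓ satisfies all
  T F T F  ✗ fails (D + B)
  T F T T  ✓ satisfies all
  T T F F  ✗ fails (A' + D + B')
  T T F T  ✓ satisfies all
  T T T F  ✗ fails (C' + D)
  T T T T  ✓ satisfies all
4 of the 16 rows are models.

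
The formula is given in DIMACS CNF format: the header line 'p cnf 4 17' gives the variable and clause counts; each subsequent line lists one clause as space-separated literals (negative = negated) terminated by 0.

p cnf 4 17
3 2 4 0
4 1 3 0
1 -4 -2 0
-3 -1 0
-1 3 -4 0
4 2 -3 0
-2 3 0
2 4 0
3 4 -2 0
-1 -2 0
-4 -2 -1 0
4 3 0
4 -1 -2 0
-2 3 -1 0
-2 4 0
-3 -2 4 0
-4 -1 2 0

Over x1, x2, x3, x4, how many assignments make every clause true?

2

There are 2^4 = 16 truth assignments over (x1, x2, x3, x4).
Check each against the 17 clauses (columns in the order x1, x2, x3, x4):
  F F F F  ✗ fails (x3 ∨ x2 ∨ x4)
  F F F T  ✓ satisfies all
  F F T F  ✗ fails (x4 ∨ x2 ∨ ¬x3)
  F F T T  ✓ satisfies all
  F T F F  ✗ fails (x4 ∨ x1 ∨ x3)
  F T F T  ✗ fails (x1 ∨ ¬x4 ∨ ¬x2)
  F T T F  ✗ fails (¬x2 ∨ x4)
  F T T T  ✗ fails (x1 ∨ ¬x4 ∨ ¬x2)
  T F F F  ✗ fails (x3 ∨ x2 ∨ x4)
  T F F T  ✗ fails (¬x1 ∨ x3 ∨ ¬x4)
  T F T F  ✗ fails (¬x3 ∨ ¬x1)
  T F T T  ✗ fails (¬x3 ∨ ¬x1)
  T T F F  ✗ fails (¬x2 ∨ x3)
  T T F T  ✗ fails (¬x1 ∨ x3 ∨ ¬x4)
  T T T F  ✗ fails (¬x3 ∨ ¬x1)
  T T T T  ✗ fails (¬x3 ∨ ¬x1)
2 of the 16 rows are models.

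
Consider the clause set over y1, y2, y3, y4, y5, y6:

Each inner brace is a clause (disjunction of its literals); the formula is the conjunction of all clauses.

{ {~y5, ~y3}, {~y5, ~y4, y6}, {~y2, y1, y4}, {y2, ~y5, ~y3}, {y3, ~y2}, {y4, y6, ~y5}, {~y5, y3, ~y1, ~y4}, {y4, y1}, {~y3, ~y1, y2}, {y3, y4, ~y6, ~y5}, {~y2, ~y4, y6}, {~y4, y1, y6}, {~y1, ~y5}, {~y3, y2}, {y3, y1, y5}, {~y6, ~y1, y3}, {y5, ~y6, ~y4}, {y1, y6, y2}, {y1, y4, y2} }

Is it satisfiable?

Try y5 = 1.
From the singleton clause (~y3), y3 = 0.
From the singleton clause (~y2), y2 = 0.
From the singleton clause (~y1), y1 = 0.
From the singleton clause (y4), y4 = 1.
From the singleton clause (y6), y6 = 1.
Every clause now holds.
A satisfying assignment: y1: 0,  y2: 0,  y3: 0,  y4: 1,  y5: 1,  y6: 1.

Yes, satisfiable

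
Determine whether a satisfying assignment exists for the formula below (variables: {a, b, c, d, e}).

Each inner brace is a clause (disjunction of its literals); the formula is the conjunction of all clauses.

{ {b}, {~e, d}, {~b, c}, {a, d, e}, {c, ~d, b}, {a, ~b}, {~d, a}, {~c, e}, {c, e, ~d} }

Yes

Unit clause (b) forces b = 1.
Unit clause (c) forces c = 1.
Unit clause (a) forces a = 1.
Unit clause (e) forces e = 1.
Unit clause (d) forces d = 1.
All clauses are satisfied.
A satisfying assignment: a=1,  b=1,  c=1,  d=1,  e=1.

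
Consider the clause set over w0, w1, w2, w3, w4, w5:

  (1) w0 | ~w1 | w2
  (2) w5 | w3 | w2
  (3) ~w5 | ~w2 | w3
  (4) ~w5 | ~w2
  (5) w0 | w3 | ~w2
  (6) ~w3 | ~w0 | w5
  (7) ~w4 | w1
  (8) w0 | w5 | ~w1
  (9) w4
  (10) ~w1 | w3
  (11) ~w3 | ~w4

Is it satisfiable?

(w4) alone gives w4 = 1.
(w1) alone gives w1 = 1.
(w3) alone gives w3 = 1.
That conflicts with the unit clause (~w3).
No assignment satisfies every clause.

Unsatisfiable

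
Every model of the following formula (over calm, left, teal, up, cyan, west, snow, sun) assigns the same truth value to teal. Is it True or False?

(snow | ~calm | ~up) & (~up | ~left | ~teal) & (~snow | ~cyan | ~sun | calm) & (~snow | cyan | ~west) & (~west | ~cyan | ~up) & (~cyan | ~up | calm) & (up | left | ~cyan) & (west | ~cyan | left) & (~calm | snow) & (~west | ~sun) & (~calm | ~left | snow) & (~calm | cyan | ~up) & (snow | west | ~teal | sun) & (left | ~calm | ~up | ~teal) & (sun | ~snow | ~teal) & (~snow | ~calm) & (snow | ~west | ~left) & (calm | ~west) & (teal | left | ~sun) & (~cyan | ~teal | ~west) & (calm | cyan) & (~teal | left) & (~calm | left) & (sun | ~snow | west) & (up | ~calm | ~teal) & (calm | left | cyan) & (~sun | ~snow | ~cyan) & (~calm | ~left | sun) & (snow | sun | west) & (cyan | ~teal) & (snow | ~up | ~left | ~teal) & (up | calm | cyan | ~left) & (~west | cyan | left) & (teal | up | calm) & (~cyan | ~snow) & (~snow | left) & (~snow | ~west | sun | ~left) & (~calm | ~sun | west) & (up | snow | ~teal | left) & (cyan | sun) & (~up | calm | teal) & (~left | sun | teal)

Suppose teal = 0.
Branch on calm: set calm = 0.
The clause (~west) is unit, so west = 0.
The clause (cyan) is unit, so cyan = 1.
The clause (~up) is unit, so up = 0.
But (up) is also a unit clause — contradiction.
So calm must be the other value — set calm = 1.
The clause (snow) is unit, so snow = 1.
But (~snow) is also a unit clause — contradiction.
Both values of calm lead to a conflict.
So every satisfying assignment has teal = True.

True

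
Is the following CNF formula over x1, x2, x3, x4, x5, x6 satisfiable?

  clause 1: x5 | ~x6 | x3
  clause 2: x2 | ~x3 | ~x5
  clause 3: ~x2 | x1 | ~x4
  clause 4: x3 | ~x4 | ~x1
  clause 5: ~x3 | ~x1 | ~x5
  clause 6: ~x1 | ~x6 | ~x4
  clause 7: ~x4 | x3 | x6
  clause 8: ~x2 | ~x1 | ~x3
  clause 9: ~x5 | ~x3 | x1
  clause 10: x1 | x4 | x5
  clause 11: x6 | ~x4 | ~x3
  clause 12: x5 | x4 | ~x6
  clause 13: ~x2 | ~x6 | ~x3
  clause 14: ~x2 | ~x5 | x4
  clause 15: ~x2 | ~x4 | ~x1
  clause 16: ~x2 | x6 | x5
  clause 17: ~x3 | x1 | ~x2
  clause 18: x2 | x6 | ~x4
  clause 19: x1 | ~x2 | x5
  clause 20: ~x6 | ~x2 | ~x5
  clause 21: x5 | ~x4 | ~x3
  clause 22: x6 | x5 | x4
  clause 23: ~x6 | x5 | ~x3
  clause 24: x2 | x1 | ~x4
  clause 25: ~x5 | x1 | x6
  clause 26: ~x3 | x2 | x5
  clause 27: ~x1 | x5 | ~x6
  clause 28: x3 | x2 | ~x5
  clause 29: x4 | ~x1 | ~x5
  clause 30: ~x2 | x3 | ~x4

Suppose x5 = 1.
Suppose x2 = 1.
The clause (x4) is unit, so x4 = 1.
The clause (x1) is unit, so x1 = 1.
That conflicts with the unit clause (~x1).
So x2 must be the other value — set x2 = 0.
The clause (~x3) is unit, so x3 = 0.
That conflicts with the unit clause (x3).
Both values of x2 lead to a conflict.
So x5 must be the other value — set x5 = 0.
Suppose x6 = 0.
The clause (~x2) is unit, so x2 = 0.
The clause (~x4) is unit, so x4 = 0.
That conflicts with the unit clause (x4).
So x6 must be the other value — set x6 = 1.
The clause (x3) is unit, so x3 = 1.
That conflicts with the unit clause (~x3).
Both values of x6 lead to a conflict.
Both values of x5 lead to a conflict.
No assignment satisfies every clause.

No, unsatisfiable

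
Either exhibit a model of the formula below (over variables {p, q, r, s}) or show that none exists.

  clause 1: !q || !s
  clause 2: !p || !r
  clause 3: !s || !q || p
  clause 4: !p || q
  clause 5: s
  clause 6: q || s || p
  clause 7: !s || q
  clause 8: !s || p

From the singleton clause (s), s = true.
From the singleton clause (!q), q = false.
That conflicts with the unit clause (q).

UNSATISFIABLE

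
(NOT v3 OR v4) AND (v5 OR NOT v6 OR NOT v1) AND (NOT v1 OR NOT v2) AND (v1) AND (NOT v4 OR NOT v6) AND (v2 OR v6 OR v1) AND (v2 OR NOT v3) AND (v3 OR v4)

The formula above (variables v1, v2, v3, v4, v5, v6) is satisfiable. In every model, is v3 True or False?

False

Suppose v3 = true.
(v4) alone gives v4 = true.
(v1) alone gives v1 = true.
(NOT v2) alone gives v2 = false.
But (v2) is also a unit clause — contradiction.
So every satisfying assignment has v3 = False.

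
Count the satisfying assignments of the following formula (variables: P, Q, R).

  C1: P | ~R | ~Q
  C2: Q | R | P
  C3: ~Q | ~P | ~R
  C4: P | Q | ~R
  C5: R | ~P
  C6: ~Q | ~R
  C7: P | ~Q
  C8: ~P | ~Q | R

1

There are 2^3 = 8 truth assignments over (P, Q, R).
Split on R. With R = 1, the clauses containing R are satisfied and ~R drops from the rest; 1 of the 2^2 = 4 assignments to the other variables satisfy what remains.
With R = 0, by the same count on the reduced clause set, 0 assignments work.
Total: 1 + 0 = 1.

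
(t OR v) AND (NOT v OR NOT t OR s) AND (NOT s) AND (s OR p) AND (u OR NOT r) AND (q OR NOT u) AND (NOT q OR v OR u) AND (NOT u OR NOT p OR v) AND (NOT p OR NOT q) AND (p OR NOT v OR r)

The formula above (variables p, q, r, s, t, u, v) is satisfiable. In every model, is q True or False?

False

Suppose q = true.
Unit clause (NOT s) forces s = false.
Unit clause (p) forces p = true.
Now (NOT p) is unsatisfied and unit — conflict.
So every satisfying assignment has q = False.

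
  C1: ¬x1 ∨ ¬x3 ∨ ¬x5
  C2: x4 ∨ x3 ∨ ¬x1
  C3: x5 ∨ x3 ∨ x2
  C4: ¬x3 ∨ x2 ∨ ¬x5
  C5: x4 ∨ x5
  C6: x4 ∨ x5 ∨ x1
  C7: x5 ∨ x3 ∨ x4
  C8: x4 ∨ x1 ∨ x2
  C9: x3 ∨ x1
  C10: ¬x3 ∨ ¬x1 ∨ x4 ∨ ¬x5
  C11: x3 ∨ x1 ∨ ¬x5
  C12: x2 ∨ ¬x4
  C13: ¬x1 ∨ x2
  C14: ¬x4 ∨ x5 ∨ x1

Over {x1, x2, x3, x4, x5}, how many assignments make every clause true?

There are 2^5 = 32 truth assignments over (x1, x2, x3, x4, x5).
Split on x5. With x5 = True, the clauses containing x5 are satisfied and ¬x5 drops from the rest; 3 of the 2^4 = 16 assignments to the other variables satisfy what remains.
With x5 = False, by the same count on the reduced clause set, 2 assignments work.
(One model: x1=F, x2=T, x3=T, x4=F, x5=T.)
Total: 3 + 2 = 5.

5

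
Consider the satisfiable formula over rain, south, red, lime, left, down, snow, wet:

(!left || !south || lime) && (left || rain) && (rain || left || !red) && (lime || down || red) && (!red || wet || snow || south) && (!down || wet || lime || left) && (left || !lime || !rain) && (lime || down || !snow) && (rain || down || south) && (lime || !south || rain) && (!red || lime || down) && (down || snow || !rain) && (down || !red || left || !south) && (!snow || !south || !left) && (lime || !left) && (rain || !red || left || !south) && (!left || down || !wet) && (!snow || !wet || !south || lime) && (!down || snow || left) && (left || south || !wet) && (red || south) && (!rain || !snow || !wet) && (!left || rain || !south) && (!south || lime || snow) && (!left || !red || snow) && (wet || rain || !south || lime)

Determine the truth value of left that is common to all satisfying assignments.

True

Suppose left = false.
The clause (rain) is unit, so rain = true.
The clause (!lime) is unit, so lime = false.
Branch on down: set down = true.
The clause (wet) is unit, so wet = true.
The clause (snow) is unit, so snow = true.
That conflicts with the unit clause (!snow).
Undo down and try down = false.
The clause (red) is unit, so red = true.
That conflicts with the unit clause (!red).
Either choice for down ends in contradiction.
So every satisfying assignment has left = True.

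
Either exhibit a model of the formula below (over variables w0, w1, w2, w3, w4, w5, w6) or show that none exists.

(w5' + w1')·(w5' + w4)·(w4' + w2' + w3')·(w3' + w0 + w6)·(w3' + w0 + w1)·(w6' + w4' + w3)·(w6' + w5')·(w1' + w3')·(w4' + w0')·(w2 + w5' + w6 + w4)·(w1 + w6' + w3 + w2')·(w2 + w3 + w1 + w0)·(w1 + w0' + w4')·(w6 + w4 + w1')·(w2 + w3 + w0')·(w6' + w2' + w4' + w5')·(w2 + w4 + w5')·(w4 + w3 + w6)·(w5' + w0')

Case w5 = 0:
Case w1 = 1:
Unit clause (w3') forces w3 = 0.
Case w6 = 0:
Unit clause (w4) forces w4 = 1.
Unit clause (w0') forces w0 = 0.
No clause remains; w2 is free.

w0 ↦ 0, w1 ↦ 1, w2 ↦ 1, w3 ↦ 0, w4 ↦ 1, w5 ↦ 0, w6 ↦ 0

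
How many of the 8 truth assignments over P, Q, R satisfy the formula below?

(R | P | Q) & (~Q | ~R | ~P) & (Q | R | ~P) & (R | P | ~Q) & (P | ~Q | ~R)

There are 2^3 = 8 truth assignments over (P, Q, R).
Check each against the 5 clauses (columns in the order P, Q, R):
  F F F  ✗ fails (R | P | Q)
  F F T  ✓ satisfies all
  F T F  ✗ fails (R | P | ~Q)
  F T T  ✗ fails (P | ~Q | ~R)
  T F F  ✗ fails (Q | R | ~P)
  T F T  ✓ satisfies all
  T T F  ✓ satisfies all
  T T T  ✗ fails (~Q | ~R | ~P)
3 of the 8 rows are models.

3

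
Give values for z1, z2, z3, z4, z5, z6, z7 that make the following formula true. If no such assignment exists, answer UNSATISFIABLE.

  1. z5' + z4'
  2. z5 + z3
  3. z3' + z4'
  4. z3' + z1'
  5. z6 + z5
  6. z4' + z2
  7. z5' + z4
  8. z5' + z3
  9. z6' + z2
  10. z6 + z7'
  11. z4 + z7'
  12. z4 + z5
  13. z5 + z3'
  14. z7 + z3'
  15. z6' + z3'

UNSATISFIABLE

Branch on z5: set z5 = 0.
(z3) alone gives z3 = 1.
But (z3') is also a unit clause — contradiction.
So z5 must be the other value — set z5 = 1.
(z4') alone gives z4 = 0.
But (z4) is also a unit clause — contradiction.
Neither z5 = 1 nor z5 = 0 works.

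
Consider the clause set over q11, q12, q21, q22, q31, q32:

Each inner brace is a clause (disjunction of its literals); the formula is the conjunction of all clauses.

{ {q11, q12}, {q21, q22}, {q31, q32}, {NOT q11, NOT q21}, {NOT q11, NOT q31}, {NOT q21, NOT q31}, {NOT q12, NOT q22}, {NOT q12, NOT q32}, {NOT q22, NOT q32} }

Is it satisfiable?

No

Case q11 = true:
(NOT q21) alone gives q21 = false.
(q22) alone gives q22 = true.
(NOT q31) alone gives q31 = false.
(q32) alone gives q32 = true.
But (NOT q32) is also a unit clause — contradiction.
Backtrack on q11: now try q11 = false.
(q12) alone gives q12 = true.
(NOT q22) alone gives q22 = false.
(q21) alone gives q21 = true.
(NOT q31) alone gives q31 = false.
(q32) alone gives q32 = true.
But (NOT q32) is also a unit clause — contradiction.
Either choice for q11 ends in contradiction.
No assignment satisfies every clause.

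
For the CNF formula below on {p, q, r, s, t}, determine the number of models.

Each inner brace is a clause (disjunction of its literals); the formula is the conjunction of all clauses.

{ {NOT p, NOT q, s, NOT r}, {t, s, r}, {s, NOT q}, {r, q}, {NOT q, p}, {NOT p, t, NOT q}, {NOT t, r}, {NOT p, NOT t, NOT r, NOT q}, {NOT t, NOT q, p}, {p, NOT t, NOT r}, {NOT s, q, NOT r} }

3

There are 2^5 = 32 truth assignments over (p, q, r, s, t).
Split on p. With p = true, the clauses containing p are satisfied and NOT p drops from the rest; 2 of the 2^4 = 16 assignments to the other variables satisfy what remains.
With p = false, by the same count on the reduced clause set, 1 assignment works.
(One model: p=F, q=F, r=T, s=F, t=F.)
Total: 2 + 1 = 3.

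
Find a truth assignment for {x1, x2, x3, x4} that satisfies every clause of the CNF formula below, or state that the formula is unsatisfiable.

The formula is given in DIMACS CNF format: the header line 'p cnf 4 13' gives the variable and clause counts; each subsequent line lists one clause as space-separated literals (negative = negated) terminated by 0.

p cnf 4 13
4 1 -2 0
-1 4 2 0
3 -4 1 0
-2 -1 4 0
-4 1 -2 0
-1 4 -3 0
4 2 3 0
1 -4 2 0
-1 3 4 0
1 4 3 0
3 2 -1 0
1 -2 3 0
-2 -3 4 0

Suppose x4 = True.
Suppose x3 = True.
Suppose x1 = True.
All clauses hold; x2 can take either value.

x1: True; x2: False; x3: True; x4: True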